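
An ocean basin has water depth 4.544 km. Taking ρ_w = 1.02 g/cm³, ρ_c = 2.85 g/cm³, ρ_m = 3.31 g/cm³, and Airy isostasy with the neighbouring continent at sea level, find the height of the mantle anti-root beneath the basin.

In Airy isostatic equilibrium: replacing crust with seawater at the top is compensated by replacing crust with mantle at the base: d (ρ_c − ρ_w) = a (ρ_m − ρ_c).
a = d (ρ_c − ρ_w)/(ρ_m − ρ_c) = 4.544 km × 1.83/0.46 = 18.1 km.

18.1 km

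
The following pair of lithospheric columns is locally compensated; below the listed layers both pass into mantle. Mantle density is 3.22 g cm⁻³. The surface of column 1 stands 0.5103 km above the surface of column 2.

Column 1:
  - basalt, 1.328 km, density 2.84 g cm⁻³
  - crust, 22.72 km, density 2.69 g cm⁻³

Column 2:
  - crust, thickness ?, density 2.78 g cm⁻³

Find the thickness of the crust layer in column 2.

24.8 km

Take the compensation level at the base of the deeper column (depth z_c below the surface of column 1) and equate Σ ρ_i t_i down to z_c; mantle fills any gap and the z_c terms cancel.
Column 1: 1.328×2.84 + 22.72×2.69 + (z_c − 24.048)×3.22
Column 2: 0.5103×0 + x×2.78 + (z_c − 0.5103 − 0 − x)×3.22
The z_c×3.22 term appears on both sides and cancels. Collect the known terms of each column as K = Σ(ρt)_known − 3.22 × (depth of known layers): K_1 = 64.88832 − 3.22×24.048 = −12.54624; K_2 = 0 − 3.22×(0.5103 + 0) = −1.643166.
Balance: K_1 = K_2 − x×(3.22 − 2.78), so x = (K_2 − K_1)/(3.22 − 2.78) = 10.9031/0.44 = 24.8 km.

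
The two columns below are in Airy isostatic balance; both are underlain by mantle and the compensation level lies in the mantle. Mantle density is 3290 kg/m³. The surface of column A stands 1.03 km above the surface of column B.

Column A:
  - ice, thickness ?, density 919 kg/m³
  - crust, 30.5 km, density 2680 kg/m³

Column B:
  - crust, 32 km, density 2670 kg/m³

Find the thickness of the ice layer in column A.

1.95 km

Take the compensation level at the base of the deeper column (depth z_c below the surface of column A) and equate Σ ρ_i t_i down to z_c; mantle fills any gap and the z_c terms cancel.
Column A: x×919 + 30.5×2680 + (z_c − 30.5 − x)×3290
Column B: 1.03×0 + 32×2670 + (z_c − 1.03 − 32)×3290
The z_c×3290 term appears on both sides and cancels. Collect the known terms of each column as K = Σ(ρt)_known − 3290 × (depth of known layers): K_A = 81740 − 3290×30.5 = −18605; K_B = 85440 − 3290×(1.03 + 32) = −23228.7.
Balance: K_A − x×(3290 − 919) = K_B, so x = (K_A − K_B)/(3290 − 919) = 4623.7/2371 = 1.95 km.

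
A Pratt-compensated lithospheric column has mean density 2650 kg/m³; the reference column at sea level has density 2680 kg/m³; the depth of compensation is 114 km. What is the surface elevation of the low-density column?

1.29 km

ρ_ref D = ρ (D + h) → h = D (ρ_ref − ρ)/ρ.
h = 114 km × (2680 − 2650)/2650 = 1.29 km.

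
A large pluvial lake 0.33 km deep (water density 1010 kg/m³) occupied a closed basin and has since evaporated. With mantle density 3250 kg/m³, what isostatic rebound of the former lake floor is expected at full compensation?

u = d ρ_w/ρ_m = 0.33 km × 1010/3250 = 0.103 km.

0.103 km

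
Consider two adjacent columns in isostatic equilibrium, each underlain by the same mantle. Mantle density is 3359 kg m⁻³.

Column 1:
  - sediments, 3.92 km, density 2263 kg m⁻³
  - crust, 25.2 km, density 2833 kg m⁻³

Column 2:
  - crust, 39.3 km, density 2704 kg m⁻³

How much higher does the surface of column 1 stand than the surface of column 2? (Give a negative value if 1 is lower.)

For any compensation level in the mantle, the mantle terms cancel and isostasy reduces to e = (Σt_1 − Σt_2) − (Σ(ρt)_1 − Σ(ρt)_2) / ρ_m.
Σt_1 = 29.12 km; Σt_2 = 39.3 km; Σ(ρt)_1 = 80262.56; Σ(ρt)_2 = 106267.2 (in km·kg m⁻³).
e = (29.12 − 39.3) − (80262.56 − 106267.2) / 3359 = −2.44 km.

−2.44 km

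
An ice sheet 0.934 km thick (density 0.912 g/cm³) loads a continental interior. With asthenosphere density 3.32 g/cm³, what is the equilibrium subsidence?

0.257 km

For local isostatic compensation: the ice load ρ_ice t is balanced by mantle displaced below, ρ_m s.
s = t ρ_ice / ρ_m = 0.934 km × 0.912/3.32 = 0.257 km.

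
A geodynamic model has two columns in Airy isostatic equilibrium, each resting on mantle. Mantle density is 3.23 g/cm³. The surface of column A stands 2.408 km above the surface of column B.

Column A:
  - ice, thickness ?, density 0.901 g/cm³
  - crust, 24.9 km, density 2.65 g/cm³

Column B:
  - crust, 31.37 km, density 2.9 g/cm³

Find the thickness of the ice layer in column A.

1.58 km

Take the compensation level at the base of the deeper column (depth z_c below the surface of column A) and equate Σ ρ_i t_i down to z_c; mantle fills any gap and the z_c terms cancel.
Column A: x×0.901 + 24.9×2.65 + (z_c − 24.9 − x)×3.23
Column B: 2.408×0 + 31.37×2.9 + (z_c − 2.408 − 31.37)×3.23
The z_c×3.23 term appears on both sides and cancels. Collect the known terms of each column as K = Σ(ρt)_known − 3.23 × (depth of known layers): K_A = 65.985 − 3.23×24.9 = −14.442; K_B = 90.973 − 3.23×(2.408 + 31.37) = −18.12994.
Balance: K_A − x×(3.23 − 0.901) = K_B, so x = (K_A − K_B)/(3.23 − 0.901) = 3.68794/2.329 = 1.58 km.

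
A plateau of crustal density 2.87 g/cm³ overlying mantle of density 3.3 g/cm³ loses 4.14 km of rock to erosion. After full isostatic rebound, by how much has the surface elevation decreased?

Rebound u = e ρ_c/ρ_m = 4.14 km × 2.87/3.3 = 3.601 km.
Net surface drop = e − u = 4.14 km − 3.601 km = e (ρ_m − ρ_c)/ρ_m = 0.539 km.

0.539 km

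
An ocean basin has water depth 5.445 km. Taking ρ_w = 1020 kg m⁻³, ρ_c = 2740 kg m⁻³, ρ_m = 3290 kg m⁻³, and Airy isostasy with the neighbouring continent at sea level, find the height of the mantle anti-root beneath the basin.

17 km

Balancing pressure at the compensation depth: replacing crust with seawater at the top is compensated by replacing crust with mantle at the base: d (ρ_c − ρ_w) = a (ρ_m − ρ_c).
a = d (ρ_c − ρ_w)/(ρ_m − ρ_c) = 5.445 km × 1720/550 = 17 km.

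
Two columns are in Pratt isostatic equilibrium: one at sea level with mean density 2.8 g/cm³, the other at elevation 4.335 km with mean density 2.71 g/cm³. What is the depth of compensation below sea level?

ρ_ref D = ρ (D + h) → D (ρ_ref − ρ) = ρ h.
D = ρ h/(ρ_ref − ρ) = 2.71 × 4.335 km/(2.8 − 2.71) = 131 km.

131 km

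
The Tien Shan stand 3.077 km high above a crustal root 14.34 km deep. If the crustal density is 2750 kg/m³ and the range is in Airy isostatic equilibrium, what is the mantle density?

Airy balance: ρ_c h = (ρ_m − ρ_c) r → ρ_m = ρ_c (1 + h/r).
ρ_m = 2750 × (1 + 3.077 km/14.34 km) = 3340 kg/m³.

3340 kg/m³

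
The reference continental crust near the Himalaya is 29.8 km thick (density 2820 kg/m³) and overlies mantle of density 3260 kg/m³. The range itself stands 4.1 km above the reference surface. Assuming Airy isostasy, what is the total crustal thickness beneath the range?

60.2 km

Root depth r = h ρ_c / (ρ_m − ρ_c) = 4.1 km × 2820 / 440 = 26.28 km.
Total thickness = T + h + r = 29.8 km + 4.1 km + 26.28 km = 60.2 km.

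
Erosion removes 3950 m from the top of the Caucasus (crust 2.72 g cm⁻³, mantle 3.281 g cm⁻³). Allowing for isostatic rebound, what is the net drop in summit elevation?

675 m

Rebound u = e ρ_c/ρ_m = 3950 m × 2.72/3.281 = 3275 m.
Net surface drop = e − u = 3950 m − 3275 m = e (ρ_m − ρ_c)/ρ_m = 675 m.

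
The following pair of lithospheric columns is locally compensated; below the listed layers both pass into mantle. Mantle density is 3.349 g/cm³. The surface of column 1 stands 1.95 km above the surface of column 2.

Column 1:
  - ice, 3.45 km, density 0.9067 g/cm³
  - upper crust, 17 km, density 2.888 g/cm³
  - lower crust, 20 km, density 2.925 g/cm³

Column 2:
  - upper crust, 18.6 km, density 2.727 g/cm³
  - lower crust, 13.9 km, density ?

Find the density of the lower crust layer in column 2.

2.87 g/cm³

Take the compensation level at the base of the deeper column (depth z_c below the surface of column 1) and equate Σ ρ_i t_i down to z_c; mantle fills any gap and the z_c terms cancel.
Column 1: 3.45×0.9067 + 17×2.888 + 20×2.925 + (z_c − 40.45)×3.349
Column 2: 1.95×0 + 18.6×2.727 + 13.9×ρ + (z_c − 1.95 − 32.5)×3.349
The z_c×3.349 term appears on both sides and cancels. Collect the known terms of each column as K = Σ(ρt)_known − 3.349 × (depth of known layers): K_1 = 110.724115 − 3.349×40.45 = −24.742935; K_2 = 50.7222 − 3.349×(1.95 + 32.5) = −64.65085.
Balance: K_1 = K_2 + 13.9×ρ, so ρ = (K_1 − K_2)/13.9 = 39.9079/13.9 = 2.87 g/cm³.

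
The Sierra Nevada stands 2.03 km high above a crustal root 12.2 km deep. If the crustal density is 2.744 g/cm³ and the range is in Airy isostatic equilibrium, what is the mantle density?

Airy balance: ρ_c h = (ρ_m − ρ_c) r → ρ_m = ρ_c (1 + h/r).
ρ_m = 2.744 × (1 + 2.03 km/12.2 km) = 3.2 g/cm³.

3.2 g/cm³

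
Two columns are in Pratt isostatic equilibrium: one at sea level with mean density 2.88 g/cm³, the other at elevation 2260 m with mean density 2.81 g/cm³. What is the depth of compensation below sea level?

ρ_ref D = ρ (D + h) → D (ρ_ref − ρ) = ρ h.
D = ρ h/(ρ_ref − ρ) = 2.81 × 2260 m/(2.88 − 2.81) = 90700 m.

90700 m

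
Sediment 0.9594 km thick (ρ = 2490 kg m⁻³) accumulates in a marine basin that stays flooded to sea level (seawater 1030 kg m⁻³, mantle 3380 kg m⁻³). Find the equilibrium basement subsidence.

0.596 km

Submarine loading: the sediment displaces seawater, and the subsidence is in turn flooded, so s (ρ_m − ρ_w) = t (ρ_sed − ρ_w).
s = 0.9594 km × (2490 − 1030) / (3380 − 1030) = 0.596 km.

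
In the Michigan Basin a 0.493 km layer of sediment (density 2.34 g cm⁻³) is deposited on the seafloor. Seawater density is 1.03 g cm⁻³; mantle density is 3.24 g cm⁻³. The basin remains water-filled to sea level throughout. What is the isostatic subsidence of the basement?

Submarine loading: the sediment displaces seawater, and the subsidence is in turn flooded, so s (ρ_m − ρ_w) = t (ρ_sed − ρ_w).
s = 0.493 km × (2.34 − 1.03) / (3.24 − 1.03) = 0.292 km.

0.292 km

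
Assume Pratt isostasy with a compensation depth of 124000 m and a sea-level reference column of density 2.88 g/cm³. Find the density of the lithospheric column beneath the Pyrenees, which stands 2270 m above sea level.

Pratt balance: ρ_ref D = ρ (D + h).
ρ = ρ_ref D/(D + h) = 2.88 × 124000 m/(124000 m + 2270 m) = 2.83 g/cm³.

2.83 g/cm³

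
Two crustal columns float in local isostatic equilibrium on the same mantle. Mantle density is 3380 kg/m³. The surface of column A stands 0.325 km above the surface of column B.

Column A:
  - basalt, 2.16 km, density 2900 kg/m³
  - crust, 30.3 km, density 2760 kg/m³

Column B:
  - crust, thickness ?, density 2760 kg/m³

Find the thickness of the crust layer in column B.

Take the compensation level at the base of the deeper column (depth z_c below the surface of column A) and equate Σ ρ_i t_i down to z_c; mantle fills any gap and the z_c terms cancel.
Column A: 2.16×2900 + 30.3×2760 + (z_c − 32.46)×3380
Column B: 0.325×0 + x×2760 + (z_c − 0.325 − 0 − x)×3380
The z_c×3380 term appears on both sides and cancels. Collect the known terms of each column as K = Σ(ρt)_known − 3380 × (depth of known layers): K_A = 89892 − 3380×32.46 = −19822.8; K_B = 0 − 3380×(0.325 + 0) = −1098.5.
Balance: K_A = K_B − x×(3380 − 2760), so x = (K_B − K_A)/(3380 − 2760) = 18724.3/620 = 30.2 km.

30.2 km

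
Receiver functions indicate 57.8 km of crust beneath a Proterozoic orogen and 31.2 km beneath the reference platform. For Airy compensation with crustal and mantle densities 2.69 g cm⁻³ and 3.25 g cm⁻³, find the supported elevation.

4.58 km

Excess crust Δ = 57.8 km − 31.2 km = 26.6 km, split between elevation h and root r with h + r = Δ.
Airy balance ρ_c h = (ρ_m − ρ_c) r gives r = h ρ_c/(ρ_m − ρ_c), so h (1 + ρ_c/(ρ_m − ρ_c)) = Δ, i.e. h = Δ (ρ_m − ρ_c)/ρ_m.
h = 26.6 km × 0.56/3.25 = 4.58 km.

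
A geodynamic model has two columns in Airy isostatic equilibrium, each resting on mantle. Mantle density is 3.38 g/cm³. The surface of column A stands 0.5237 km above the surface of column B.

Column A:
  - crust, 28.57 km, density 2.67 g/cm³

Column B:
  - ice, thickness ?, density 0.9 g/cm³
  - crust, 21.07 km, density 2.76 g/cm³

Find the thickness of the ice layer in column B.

2.2 km

Take the compensation level at the base of the deeper column (depth z_c below the surface of column A) and equate Σ ρ_i t_i down to z_c; mantle fills any gap and the z_c terms cancel.
Column A: 28.57×2.67 + (z_c − 28.57)×3.38
Column B: 0.5237×0 + x×0.9 + 21.07×2.76 + (z_c − 0.5237 − 21.07 − x)×3.38
The z_c×3.38 term appears on both sides and cancels. Collect the known terms of each column as K = Σ(ρt)_known − 3.38 × (depth of known layers): K_A = 76.2819 − 3.38×28.57 = −20.2847; K_B = 58.1532 − 3.38×(0.5237 + 21.07) = −14.833506.
Balance: K_A = K_B − x×(3.38 − 0.9), so x = (K_B − K_A)/(3.38 − 0.9) = 5.45119/2.48 = 2.2 km.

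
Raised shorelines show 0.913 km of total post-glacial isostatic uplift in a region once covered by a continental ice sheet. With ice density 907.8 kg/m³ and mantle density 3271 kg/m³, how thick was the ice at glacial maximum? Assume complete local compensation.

u = t ρ_ice/ρ_m → t = u ρ_m/ρ_ice = 0.913 km × 3271/907.8 = 3.29 km.

3.29 km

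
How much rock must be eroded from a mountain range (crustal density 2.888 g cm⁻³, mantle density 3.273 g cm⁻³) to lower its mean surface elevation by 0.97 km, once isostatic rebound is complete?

Net drop Δ = e − u = e − e ρ_c/ρ_m = e (ρ_m − ρ_c)/ρ_m.
e = Δ ρ_m/(ρ_m − ρ_c) = 0.97 km × 3.273/0.385 = 8.25 km.

8.25 km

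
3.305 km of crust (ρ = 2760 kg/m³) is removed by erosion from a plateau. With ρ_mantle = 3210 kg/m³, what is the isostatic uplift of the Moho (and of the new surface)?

2.84 km

Unloading: uplift u = e ρ_c/ρ_m = 3.305 km × 2760/3210 = 2.84 km.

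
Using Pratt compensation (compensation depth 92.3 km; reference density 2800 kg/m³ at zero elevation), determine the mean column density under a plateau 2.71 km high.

2720 kg/m³

Pratt balance: ρ_ref D = ρ (D + h).
ρ = ρ_ref D/(D + h) = 2800 × 92.3 km/(92.3 km + 2.71 km) = 2720 kg/m³.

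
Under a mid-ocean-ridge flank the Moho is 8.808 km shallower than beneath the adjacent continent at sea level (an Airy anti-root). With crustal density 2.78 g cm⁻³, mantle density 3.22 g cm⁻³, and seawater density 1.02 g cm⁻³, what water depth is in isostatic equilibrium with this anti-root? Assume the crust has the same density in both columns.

Replacing a thickness d of crust by seawater at the top must be balanced by replacing crust with mantle at the base: d (ρ_c − ρ_w) = a (ρ_m − ρ_c).
d = a (ρ_m − ρ_c)/(ρ_c − ρ_w) = 8.808 km × 0.44/1.76 = 2.2 km.

2.2 km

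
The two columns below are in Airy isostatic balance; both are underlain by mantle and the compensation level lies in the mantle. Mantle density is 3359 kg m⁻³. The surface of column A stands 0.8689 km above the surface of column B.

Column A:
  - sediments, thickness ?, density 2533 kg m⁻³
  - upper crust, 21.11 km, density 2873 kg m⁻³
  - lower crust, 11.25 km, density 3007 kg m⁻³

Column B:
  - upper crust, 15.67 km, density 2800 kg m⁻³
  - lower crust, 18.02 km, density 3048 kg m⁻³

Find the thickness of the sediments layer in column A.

Take the compensation level at the base of the deeper column (depth z_c below the surface of column A) and equate Σ ρ_i t_i down to z_c; mantle fills any gap and the z_c terms cancel.
Column A: x×2533 + 21.11×2873 + 11.25×3007 + (z_c − 32.36 − x)×3359
Column B: 0.8689×0 + 15.67×2800 + 18.02×3048 + (z_c − 0.8689 − 33.69)×3359
The z_c×3359 term appears on both sides and cancels. Collect the known terms of each column as K = Σ(ρt)_known − 3359 × (depth of known layers): K_A = 94477.78 − 3359×32.36 = −14219.46; K_B = 98800.96 − 3359×(0.8689 + 33.69) = −17282.3851.
Balance: K_A − x×(3359 − 2533) = K_B, so x = (K_A − K_B)/(3359 − 2533) = 3062.93/826 = 3.71 km.

3.71 km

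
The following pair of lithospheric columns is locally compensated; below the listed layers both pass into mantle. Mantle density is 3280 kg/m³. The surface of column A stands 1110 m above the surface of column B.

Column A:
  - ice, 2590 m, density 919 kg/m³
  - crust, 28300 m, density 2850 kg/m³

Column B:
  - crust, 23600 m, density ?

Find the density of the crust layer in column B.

Take the compensation level at the base of the deeper column (depth z_c below the surface of column A) and equate Σ ρ_i t_i down to z_c; mantle fills any gap and the z_c terms cancel.
Column A: 2590×919 + 28300×2850 + (z_c − 30890)×3280
Column B: 1110×0 + 23600×ρ + (z_c − 1110 − 23600)×3280
The z_c×3280 term appears on both sides and cancels. Collect the known terms of each column as K = Σ(ρt)_known − 3280 × (depth of known layers): K_A = 83035210 − 3280×30890 = −18283990; K_B = 0 − 3280×(1110 + 23600) = −81048800.
Balance: K_A = K_B + 23600×ρ, so ρ = (K_A − K_B)/23600 = 62764800/23600 = 2660 kg/m³.

2660 kg/m³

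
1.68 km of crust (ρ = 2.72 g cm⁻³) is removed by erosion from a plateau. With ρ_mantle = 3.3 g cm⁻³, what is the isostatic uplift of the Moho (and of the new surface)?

Unloading: uplift u = e ρ_c/ρ_m = 1.68 km × 2.72/3.3 = 1.38 km.

1.38 km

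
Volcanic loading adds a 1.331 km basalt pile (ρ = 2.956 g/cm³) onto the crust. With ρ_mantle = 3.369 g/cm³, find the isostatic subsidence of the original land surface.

1.17 km

Subaerial loading: s = t ρ_load / ρ_m.
s = 1.331 km × 2.956/3.369 = 1.17 km.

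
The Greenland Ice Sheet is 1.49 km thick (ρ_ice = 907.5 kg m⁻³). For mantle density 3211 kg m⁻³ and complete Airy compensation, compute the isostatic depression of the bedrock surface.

For local isostatic compensation: the ice load ρ_ice t is balanced by mantle displaced below, ρ_m s.
s = t ρ_ice / ρ_m = 1.49 km × 907.5/3211 = 0.421 km.

0.421 km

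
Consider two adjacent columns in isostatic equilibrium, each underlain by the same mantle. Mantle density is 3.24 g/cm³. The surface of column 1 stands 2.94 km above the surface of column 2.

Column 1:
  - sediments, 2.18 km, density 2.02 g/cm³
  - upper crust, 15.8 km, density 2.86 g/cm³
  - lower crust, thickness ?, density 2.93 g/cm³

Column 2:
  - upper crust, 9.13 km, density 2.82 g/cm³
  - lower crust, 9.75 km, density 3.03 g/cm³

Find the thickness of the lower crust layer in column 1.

21.8 km

Take the compensation level at the base of the deeper column (depth z_c below the surface of column 1) and equate Σ ρ_i t_i down to z_c; mantle fills any gap and the z_c terms cancel.
Column 1: 2.18×2.02 + 15.8×2.86 + x×2.93 + (z_c − 17.98 − x)×3.24
Column 2: 2.94×0 + 9.13×2.82 + 9.75×3.03 + (z_c − 2.94 − 18.88)×3.24
The z_c×3.24 term appears on both sides and cancels. Collect the known terms of each column as K = Σ(ρt)_known − 3.24 × (depth of known layers): K_1 = 49.5916 − 3.24×17.98 = −8.6636; K_2 = 55.2891 − 3.24×(2.94 + 18.88) = −15.4077.
Balance: K_1 − x×(3.24 − 2.93) = K_2, so x = (K_1 − K_2)/(3.24 − 2.93) = 6.7441/0.31 = 21.8 km.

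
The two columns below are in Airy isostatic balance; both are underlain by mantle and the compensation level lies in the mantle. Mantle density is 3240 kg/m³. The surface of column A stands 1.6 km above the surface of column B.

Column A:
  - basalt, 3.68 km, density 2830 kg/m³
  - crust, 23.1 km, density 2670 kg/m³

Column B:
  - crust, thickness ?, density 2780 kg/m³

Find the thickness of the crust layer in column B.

Take the compensation level at the base of the deeper column (depth z_c below the surface of column A) and equate Σ ρ_i t_i down to z_c; mantle fills any gap and the z_c terms cancel.
Column A: 3.68×2830 + 23.1×2670 + (z_c − 26.78)×3240
Column B: 1.6×0 + x×2780 + (z_c − 1.6 − 0 − x)×3240
The z_c×3240 term appears on both sides and cancels. Collect the known terms of each column as K = Σ(ρt)_known − 3240 × (depth of known layers): K_A = 72091.4 − 3240×26.78 = −14675.8; K_B = 0 − 3240×(1.6 + 0) = −5184.
Balance: K_A = K_B − x×(3240 − 2780), so x = (K_B − K_A)/(3240 − 2780) = 9491.8/460 = 20.6 km.

20.6 km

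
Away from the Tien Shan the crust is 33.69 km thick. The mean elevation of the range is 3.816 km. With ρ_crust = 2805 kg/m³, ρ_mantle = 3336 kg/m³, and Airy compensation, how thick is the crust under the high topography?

57.7 km

Root depth r = h ρ_c / (ρ_m − ρ_c) = 3.816 km × 2805 / 531 = 20.16 km.
Total thickness = T + h + r = 33.69 km + 3.816 km + 20.16 km = 57.7 km.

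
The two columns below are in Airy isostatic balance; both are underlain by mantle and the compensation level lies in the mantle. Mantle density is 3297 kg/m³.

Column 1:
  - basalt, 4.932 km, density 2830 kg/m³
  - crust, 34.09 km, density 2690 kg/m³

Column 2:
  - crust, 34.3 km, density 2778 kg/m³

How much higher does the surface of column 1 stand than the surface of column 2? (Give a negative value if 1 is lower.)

For any compensation level in the mantle, the mantle terms cancel and isostasy reduces to e = (Σt_1 − Σt_2) − (Σ(ρt)_1 − Σ(ρt)_2) / ρ_m.
Σt_1 = 39.022 km; Σt_2 = 34.3 km; Σ(ρt)_1 = 105659.66; Σ(ρt)_2 = 95285.4 (in km·kg/m³).
e = (39.022 − 34.3) − (105659.66 − 95285.4) / 3297 = 1.58 km.

1.58 km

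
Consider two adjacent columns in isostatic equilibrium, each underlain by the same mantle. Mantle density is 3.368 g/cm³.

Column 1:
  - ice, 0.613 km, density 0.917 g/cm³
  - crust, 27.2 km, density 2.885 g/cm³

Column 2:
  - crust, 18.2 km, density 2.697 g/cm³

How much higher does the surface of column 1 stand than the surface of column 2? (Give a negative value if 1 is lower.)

0.721 km

For any compensation level in the mantle, the mantle terms cancel and isostasy reduces to e = (Σt_1 − Σt_2) − (Σ(ρt)_1 − Σ(ρt)_2) / ρ_m.
Σt_1 = 27.813 km; Σt_2 = 18.2 km; Σ(ρt)_1 = 79.034121; Σ(ρt)_2 = 49.0854 (in km·g/cm³).
e = (27.813 − 18.2) − (79.034121 − 49.0854) / 3.368 = 0.721 km.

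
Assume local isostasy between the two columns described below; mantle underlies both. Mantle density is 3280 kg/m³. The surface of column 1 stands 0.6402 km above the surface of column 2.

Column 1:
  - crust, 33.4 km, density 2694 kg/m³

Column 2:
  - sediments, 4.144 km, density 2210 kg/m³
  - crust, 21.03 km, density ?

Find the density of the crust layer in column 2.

Take the compensation level at the base of the deeper column (depth z_c below the surface of column 1) and equate Σ ρ_i t_i down to z_c; mantle fills any gap and the z_c terms cancel.
Column 1: 33.4×2694 + (z_c − 33.4)×3280
Column 2: 0.6402×0 + 4.144×2210 + 21.03×ρ + (z_c − 0.6402 − 25.174)×3280
The z_c×3280 term appears on both sides and cancels. Collect the known terms of each column as K = Σ(ρt)_known − 3280 × (depth of known layers): K_1 = 89979.6 − 3280×33.4 = −19572.4; K_2 = 9158.24 − 3280×(0.6402 + 25.174) = −75512.336.
Balance: K_1 = K_2 + 21.03×ρ, so ρ = (K_1 − K_2)/21.03 = 55939.9/21.03 = 2660 kg/m³.

2660 kg/m³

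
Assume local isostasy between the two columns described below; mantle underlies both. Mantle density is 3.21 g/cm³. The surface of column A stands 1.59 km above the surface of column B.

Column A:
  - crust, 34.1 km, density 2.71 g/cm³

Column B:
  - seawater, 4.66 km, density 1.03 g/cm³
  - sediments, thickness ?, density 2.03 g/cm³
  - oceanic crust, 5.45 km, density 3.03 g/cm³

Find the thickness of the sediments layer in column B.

Take the compensation level at the base of the deeper column (depth z_c below the surface of column A) and equate Σ ρ_i t_i down to z_c; mantle fills any gap and the z_c terms cancel.
Column A: 34.1×2.71 + (z_c − 34.1)×3.21
Column B: 1.59×0 + 4.66×1.03 + x×2.03 + 5.45×3.03 + (z_c − 1.59 − 10.11 − x)×3.21
The z_c×3.21 term appears on both sides and cancels. Collect the known terms of each column as K = Σ(ρt)_known − 3.21 × (depth of known layers): K_A = 92.411 − 3.21×34.1 = −17.05; K_B = 21.3133 − 3.21×(1.59 + 10.11) = −16.2437.
Balance: K_A = K_B − x×(3.21 − 2.03), so x = (K_B − K_A)/(3.21 − 2.03) = 0.8063/1.18 = 0.683 km.

0.683 km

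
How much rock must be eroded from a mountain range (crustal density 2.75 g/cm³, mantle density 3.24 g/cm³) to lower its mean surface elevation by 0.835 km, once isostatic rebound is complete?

5.52 km

Net drop Δ = e − u = e − e ρ_c/ρ_m = e (ρ_m − ρ_c)/ρ_m.
e = Δ ρ_m/(ρ_m − ρ_c) = 0.835 km × 3.24/0.49 = 5.52 km.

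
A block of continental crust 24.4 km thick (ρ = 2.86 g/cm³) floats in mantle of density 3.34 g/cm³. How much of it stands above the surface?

3.51 km

Floating equilibrium: submerged depth d = t ρ_obj/ρ_fluid = 24.4 km × 2.86/3.34 = 20.89 km.
Freeboard = t − d = 24.4 km − 20.89 km = 3.51 km.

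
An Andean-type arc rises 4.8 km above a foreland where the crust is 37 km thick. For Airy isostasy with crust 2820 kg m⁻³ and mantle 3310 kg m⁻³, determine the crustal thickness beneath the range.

Root depth r = h ρ_c / (ρ_m − ρ_c) = 4.8 km × 2820 / 490 = 27.62 km.
Total thickness = T + h + r = 37 km + 4.8 km + 27.62 km = 69.4 km.

69.4 km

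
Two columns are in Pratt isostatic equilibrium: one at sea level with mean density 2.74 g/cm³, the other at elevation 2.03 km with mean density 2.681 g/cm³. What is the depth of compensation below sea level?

ρ_ref D = ρ (D + h) → D (ρ_ref − ρ) = ρ h.
D = ρ h/(ρ_ref − ρ) = 2.681 × 2.03 km/(2.74 − 2.681) = 92.2 km.

92.2 km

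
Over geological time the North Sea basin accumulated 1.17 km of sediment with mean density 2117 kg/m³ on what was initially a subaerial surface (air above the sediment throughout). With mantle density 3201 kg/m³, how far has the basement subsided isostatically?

Subaerial load: s = t ρ_sed / ρ_m = 1.17 km × 2117/3201 = 0.774 km.

0.774 km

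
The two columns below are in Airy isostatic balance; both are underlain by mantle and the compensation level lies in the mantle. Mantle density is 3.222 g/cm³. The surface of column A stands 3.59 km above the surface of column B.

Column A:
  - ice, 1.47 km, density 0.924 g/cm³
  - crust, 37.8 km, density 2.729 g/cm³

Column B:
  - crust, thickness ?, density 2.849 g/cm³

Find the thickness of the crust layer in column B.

Take the compensation level at the base of the deeper column (depth z_c below the surface of column A) and equate Σ ρ_i t_i down to z_c; mantle fills any gap and the z_c terms cancel.
Column A: 1.47×0.924 + 37.8×2.729 + (z_c − 39.27)×3.222
Column B: 3.59×0 + x×2.849 + (z_c − 3.59 − 0 − x)×3.222
The z_c×3.222 term appears on both sides and cancels. Collect the known terms of each column as K = Σ(ρt)_known − 3.222 × (depth of known layers): K_A = 104.51448 − 3.222×39.27 = −22.01346; K_B = 0 − 3.222×(3.59 + 0) = −11.56698.
Balance: K_A = K_B − x×(3.222 − 2.849), so x = (K_B − K_A)/(3.222 − 2.849) = 10.4465/0.373 = 28 km.

28 km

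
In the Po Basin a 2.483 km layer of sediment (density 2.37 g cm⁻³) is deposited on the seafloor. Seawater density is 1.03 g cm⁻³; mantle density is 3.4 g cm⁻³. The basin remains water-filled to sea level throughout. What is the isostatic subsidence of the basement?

Submarine loading: the sediment displaces seawater, and the subsidence is in turn flooded, so s (ρ_m − ρ_w) = t (ρ_sed − ρ_w).
s = 2.483 km × (2.37 − 1.03) / (3.4 − 1.03) = 1.4 km.

1.4 km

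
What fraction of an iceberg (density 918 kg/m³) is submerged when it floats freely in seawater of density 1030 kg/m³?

Submerged fraction = ρ_obj/ρ_fluid = 918/1030 = 0.891.

0.891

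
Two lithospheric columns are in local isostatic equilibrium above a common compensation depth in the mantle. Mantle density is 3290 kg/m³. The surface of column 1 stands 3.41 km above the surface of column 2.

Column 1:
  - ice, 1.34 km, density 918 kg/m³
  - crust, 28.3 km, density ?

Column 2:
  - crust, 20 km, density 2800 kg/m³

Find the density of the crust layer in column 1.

2660 kg/m³

Take the compensation level at the base of the deeper column (depth z_c below the surface of column 1) and equate Σ ρ_i t_i down to z_c; mantle fills any gap and the z_c terms cancel.
Column 1: 1.34×918 + 28.3×ρ + (z_c − 29.64)×3290
Column 2: 3.41×0 + 20×2800 + (z_c − 3.41 − 20)×3290
The z_c×3290 term appears on both sides and cancels. Collect the known terms of each column as K = Σ(ρt)_known − 3290 × (depth of known layers): K_1 = 1230.12 − 3290×29.64 = −96285.48; K_2 = 56000 − 3290×(3.41 + 20) = −21018.9.
Balance: K_1 + 28.3×ρ = K_2, so ρ = (K_2 − K_1)/28.3 = 75266.6/28.3 = 2660 kg/m³.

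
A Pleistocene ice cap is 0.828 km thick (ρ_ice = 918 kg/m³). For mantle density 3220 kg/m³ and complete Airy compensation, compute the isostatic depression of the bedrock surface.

By Archimedes' principle applied to the lithosphere: the ice load ρ_ice t is balanced by mantle displaced below, ρ_m s.
s = t ρ_ice / ρ_m = 0.828 km × 918/3220 = 0.236 km.

0.236 km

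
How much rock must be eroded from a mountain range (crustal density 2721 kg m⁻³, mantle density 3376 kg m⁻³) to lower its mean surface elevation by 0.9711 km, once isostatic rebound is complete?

5.01 km

Net drop Δ = e − u = e − e ρ_c/ρ_m = e (ρ_m − ρ_c)/ρ_m.
e = Δ ρ_m/(ρ_m − ρ_c) = 0.9711 km × 3376/655 = 5.01 km.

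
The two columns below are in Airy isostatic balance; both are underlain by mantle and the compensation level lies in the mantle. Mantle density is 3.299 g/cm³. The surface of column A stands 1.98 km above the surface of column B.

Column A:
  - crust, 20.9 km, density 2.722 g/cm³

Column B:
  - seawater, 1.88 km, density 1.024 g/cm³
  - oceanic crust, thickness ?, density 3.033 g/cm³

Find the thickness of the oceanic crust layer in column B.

Take the compensation level at the base of the deeper column (depth z_c below the surface of column A) and equate Σ ρ_i t_i down to z_c; mantle fills any gap and the z_c terms cancel.
Column A: 20.9×2.722 + (z_c − 20.9)×3.299
Column B: 1.98×0 + 1.88×1.024 + x×3.033 + (z_c − 1.98 − 1.88 − x)×3.299
The z_c×3.299 term appears on both sides and cancels. Collect the known terms of each column as K = Σ(ρt)_known − 3.299 × (depth of known layers): K_A = 56.8898 − 3.299×20.9 = −12.0593; K_B = 1.92512 − 3.299×(1.98 + 1.88) = −10.80902.
Balance: K_A = K_B − x×(3.299 − 3.033), so x = (K_B − K_A)/(3.299 − 3.033) = 1.25028/0.266 = 4.7 km.

4.7 km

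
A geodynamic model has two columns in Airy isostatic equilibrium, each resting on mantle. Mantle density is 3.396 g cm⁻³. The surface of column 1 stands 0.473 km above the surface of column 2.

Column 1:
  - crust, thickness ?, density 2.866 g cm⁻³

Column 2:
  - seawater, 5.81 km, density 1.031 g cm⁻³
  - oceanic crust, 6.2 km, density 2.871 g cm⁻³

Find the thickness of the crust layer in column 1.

35.1 km

Take the compensation level at the base of the deeper column (depth z_c below the surface of column 1) and equate Σ ρ_i t_i down to z_c; mantle fills any gap and the z_c terms cancel.
Column 1: x×2.866 + (z_c − 0 − x)×3.396
Column 2: 0.473×0 + 5.81×1.031 + 6.2×2.871 + (z_c − 0.473 − 12.01)×3.396
The z_c×3.396 term appears on both sides and cancels. Collect the known terms of each column as K = Σ(ρt)_known − 3.396 × (depth of known layers): K_1 = 0 − 3.396×0 = 0; K_2 = 23.79031 − 3.396×(0.473 + 12.01) = −18.601958.
Balance: K_1 − x×(3.396 − 2.866) = K_2, so x = (K_1 − K_2)/(3.396 − 2.866) = 18.602/0.53 = 35.1 km.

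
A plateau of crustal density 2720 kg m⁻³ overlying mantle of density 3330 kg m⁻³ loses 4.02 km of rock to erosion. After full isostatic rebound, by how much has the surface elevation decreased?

Rebound u = e ρ_c/ρ_m = 4.02 km × 2720/3330 = 3.284 km.
Net surface drop = e − u = 4.02 km − 3.284 km = e (ρ_m − ρ_c)/ρ_m = 0.736 km.

0.736 km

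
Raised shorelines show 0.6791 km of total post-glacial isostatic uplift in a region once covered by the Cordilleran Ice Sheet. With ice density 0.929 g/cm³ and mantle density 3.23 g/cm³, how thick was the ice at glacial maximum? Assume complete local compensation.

2.36 km

u = t ρ_ice/ρ_m → t = u ρ_m/ρ_ice = 0.6791 km × 3.23/0.929 = 2.36 km.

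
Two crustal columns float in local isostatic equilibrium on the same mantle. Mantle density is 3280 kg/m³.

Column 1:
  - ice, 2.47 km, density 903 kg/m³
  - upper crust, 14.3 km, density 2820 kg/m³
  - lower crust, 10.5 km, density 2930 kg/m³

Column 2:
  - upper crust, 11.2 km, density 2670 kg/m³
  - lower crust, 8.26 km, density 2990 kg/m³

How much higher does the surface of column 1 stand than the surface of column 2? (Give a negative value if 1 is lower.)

2.1 km

For any compensation level in the mantle, the mantle terms cancel and isostasy reduces to e = (Σt_1 − Σt_2) − (Σ(ρt)_1 − Σ(ρt)_2) / ρ_m.
Σt_1 = 27.27 km; Σt_2 = 19.46 km; Σ(ρt)_1 = 73321.41; Σ(ρt)_2 = 54601.4 (in km·kg/m³).
e = (27.27 − 19.46) − (73321.41 − 54601.4) / 3280 = 2.1 km.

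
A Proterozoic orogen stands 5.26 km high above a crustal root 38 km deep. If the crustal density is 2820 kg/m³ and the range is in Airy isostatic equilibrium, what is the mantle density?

Airy balance: ρ_c h = (ρ_m − ρ_c) r → ρ_m = ρ_c (1 + h/r).
ρ_m = 2820 × (1 + 5.26 km/38 km) = 3210 kg/m³.

3210 kg/m³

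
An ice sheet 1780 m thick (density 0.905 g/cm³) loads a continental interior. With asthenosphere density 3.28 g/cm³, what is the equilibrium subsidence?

491 m

By Archimedes' principle applied to the lithosphere: the ice load ρ_ice t is balanced by mantle displaced below, ρ_m s.
s = t ρ_ice / ρ_m = 1780 m × 0.905/3.28 = 491 m.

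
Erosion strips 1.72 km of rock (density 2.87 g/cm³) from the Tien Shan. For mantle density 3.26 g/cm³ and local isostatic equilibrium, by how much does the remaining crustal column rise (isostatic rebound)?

1.51 km

Unloading: uplift u = e ρ_c/ρ_m = 1.72 km × 2.87/3.26 = 1.51 km.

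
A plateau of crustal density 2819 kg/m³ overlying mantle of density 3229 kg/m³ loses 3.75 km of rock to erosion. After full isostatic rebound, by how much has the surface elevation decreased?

Rebound u = e ρ_c/ρ_m = 3.75 km × 2819/3229 = 3.274 km.
Net surface drop = e − u = 3.75 km − 3.274 km = e (ρ_m − ρ_c)/ρ_m = 0.476 km.

0.476 km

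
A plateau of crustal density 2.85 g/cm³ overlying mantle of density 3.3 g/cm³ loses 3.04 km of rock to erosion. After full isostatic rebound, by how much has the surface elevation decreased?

Rebound u = e ρ_c/ρ_m = 3.04 km × 2.85/3.3 = 2.625 km.
Net surface drop = e − u = 3.04 km − 2.625 km = e (ρ_m − ρ_c)/ρ_m = 0.415 km.

0.415 km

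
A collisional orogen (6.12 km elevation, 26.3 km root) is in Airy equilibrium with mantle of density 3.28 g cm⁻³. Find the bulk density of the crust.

2.66 g cm⁻³

ρ_c h = (ρ_m − ρ_c) r → ρ_c (h + r) = ρ_m r → ρ_c = ρ_m r / (h + r).
ρ_c = 3.28 × 26.3 km / (6.12 km + 26.3 km) = 2.66 g cm⁻³.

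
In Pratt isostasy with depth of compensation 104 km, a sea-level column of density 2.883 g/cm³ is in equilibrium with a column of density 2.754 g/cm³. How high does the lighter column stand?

4.87 km

ρ_ref D = ρ (D + h) → h = D (ρ_ref − ρ)/ρ.
h = 104 km × (2.883 − 2.754)/2.754 = 4.87 km.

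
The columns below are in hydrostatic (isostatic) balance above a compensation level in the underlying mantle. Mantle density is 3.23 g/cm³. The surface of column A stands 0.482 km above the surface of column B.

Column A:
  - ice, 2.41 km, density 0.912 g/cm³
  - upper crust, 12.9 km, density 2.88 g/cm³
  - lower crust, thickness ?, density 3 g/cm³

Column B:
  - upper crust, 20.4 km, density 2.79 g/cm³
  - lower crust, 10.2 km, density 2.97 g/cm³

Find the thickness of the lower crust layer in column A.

Take the compensation level at the base of the deeper column (depth z_c below the surface of column A) and equate Σ ρ_i t_i down to z_c; mantle fills any gap and the z_c terms cancel.
Column A: 2.41×0.912 + 12.9×2.88 + x×3 + (z_c − 15.31 − x)×3.23
Column B: 0.482×0 + 20.4×2.79 + 10.2×2.97 + (z_c − 0.482 − 30.6)×3.23
The z_c×3.23 term appears on both sides and cancels. Collect the known terms of each column as K = Σ(ρt)_known − 3.23 × (depth of known layers): K_A = 39.34992 − 3.23×15.31 = −10.10138; K_B = 87.21 − 3.23×(0.482 + 30.6) = −13.18486.
Balance: K_A − x×(3.23 − 3) = K_B, so x = (K_A − K_B)/(3.23 − 3) = 3.08348/0.23 = 13.4 km.

13.4 km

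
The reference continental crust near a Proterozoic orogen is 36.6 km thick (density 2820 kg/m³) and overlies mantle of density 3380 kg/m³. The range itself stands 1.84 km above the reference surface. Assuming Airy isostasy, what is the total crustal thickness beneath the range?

Root depth r = h ρ_c / (ρ_m − ρ_c) = 1.84 km × 2820 / 560 = 9.266 km.
Total thickness = T + h + r = 36.6 km + 1.84 km + 9.266 km = 47.7 km.

47.7 km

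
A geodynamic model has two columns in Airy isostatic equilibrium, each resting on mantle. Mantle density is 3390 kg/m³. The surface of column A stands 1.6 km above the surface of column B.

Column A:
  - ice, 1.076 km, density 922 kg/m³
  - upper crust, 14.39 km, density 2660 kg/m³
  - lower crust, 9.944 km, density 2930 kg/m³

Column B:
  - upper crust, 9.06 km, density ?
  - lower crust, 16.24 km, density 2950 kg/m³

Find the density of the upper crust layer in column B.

2820 kg/m³

Take the compensation level at the base of the deeper column (depth z_c below the surface of column A) and equate Σ ρ_i t_i down to z_c; mantle fills any gap and the z_c terms cancel.
Column A: 1.076×922 + 14.39×2660 + 9.944×2930 + (z_c − 25.41)×3390
Column B: 1.6×0 + 9.06×ρ + 16.24×2950 + (z_c − 1.6 − 25.3)×3390
The z_c×3390 term appears on both sides and cancels. Collect the known terms of each column as K = Σ(ρt)_known − 3390 × (depth of known layers): K_A = 68405.392 − 3390×25.41 = −17734.508; K_B = 47908 − 3390×(1.6 + 25.3) = −43283.
Balance: K_A = K_B + 9.06×ρ, so ρ = (K_A − K_B)/9.06 = 25548.5/9.06 = 2820 kg/m³.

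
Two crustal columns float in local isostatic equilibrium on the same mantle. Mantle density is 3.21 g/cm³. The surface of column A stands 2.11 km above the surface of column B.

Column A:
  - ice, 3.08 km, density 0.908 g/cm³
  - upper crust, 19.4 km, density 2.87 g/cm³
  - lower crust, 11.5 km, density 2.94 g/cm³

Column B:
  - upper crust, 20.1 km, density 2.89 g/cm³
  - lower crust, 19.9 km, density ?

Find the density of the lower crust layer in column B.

Take the compensation level at the base of the deeper column (depth z_c below the surface of column A) and equate Σ ρ_i t_i down to z_c; mantle fills any gap and the z_c terms cancel.
Column A: 3.08×0.908 + 19.4×2.87 + 11.5×2.94 + (z_c − 33.98)×3.21
Column B: 2.11×0 + 20.1×2.89 + 19.9×ρ + (z_c − 2.11 − 40)×3.21
The z_c×3.21 term appears on both sides and cancels. Collect the known terms of each column as K = Σ(ρt)_known − 3.21 × (depth of known layers): K_A = 92.28464 − 3.21×33.98 = −16.79116; K_B = 58.089 − 3.21×(2.11 + 40) = −77.0841.
Balance: K_A = K_B + 19.9×ρ, so ρ = (K_A − K_B)/19.9 = 60.2929/19.9 = 3.03 g/cm³.

3.03 g/cm³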